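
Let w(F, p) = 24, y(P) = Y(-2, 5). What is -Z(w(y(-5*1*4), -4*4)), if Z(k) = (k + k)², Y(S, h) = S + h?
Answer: -2304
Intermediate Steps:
y(P) = 3 (y(P) = -2 + 5 = 3)
Z(k) = 4*k² (Z(k) = (2*k)² = 4*k²)
-Z(w(y(-5*1*4), -4*4)) = -4*24² = -4*576 = -1*2304 = -2304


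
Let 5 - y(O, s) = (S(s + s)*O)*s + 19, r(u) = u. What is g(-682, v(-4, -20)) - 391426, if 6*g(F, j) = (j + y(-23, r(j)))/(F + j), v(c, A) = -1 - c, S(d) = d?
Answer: -1594669927/4074 ≈ -3.9143e+5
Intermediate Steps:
y(O, s) = -14 - 2*O*s² (y(O, s) = 5 - (((s + s)*O)*s + 19) = 5 - (((2*s)*O)*s + 19) = 5 - ((2*O*s)*s + 19) = 5 - (2*O*s² + 19) = 5 - (19 + 2*O*s²) = 5 + (-19 - 2*O*s²) = -14 - 2*O*s²)
g(F, j) = (-14 + j + 46*j²)/(6*(F + j)) (g(F, j) = ((j + (-14 - 2*(-23)*j²))/(F + j))/6 = ((j + (-14 + 46*j²))/(F + j))/6 = ((-14 + j + 46*j²)/(F + j))/6 = (-14 + j + 46*j²)/(6*(F + j)))
g(-682, v(-4, -20)) - 391426 = (-14 + (-1 - 1*(-4)) + 46*(-1 - 1*(-4))²)/(6*(-682 + (-1 - 1*(-4)))) - 391426 = (-14 + (-1 + 4) + 46*(-1 + 4)²)/(6*(-682 + (-1 + 4))) - 391426 = (-14 + 3 + 46*3²)/(6*(-682 + 3)) - 391426 = (⅙)*(-14 + 3 + 46*9)/(-679) - 391426 = (⅙)*(-1/679)*(-14 + 3 + 414) - 391426 = (⅙)*(-1/679)*403 - 391426 = -403/4074 - 391426 = -1594669927/4074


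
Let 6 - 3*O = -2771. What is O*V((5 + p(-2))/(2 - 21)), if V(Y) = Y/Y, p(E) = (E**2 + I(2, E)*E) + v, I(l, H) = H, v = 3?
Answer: 2777/3 ≈ 925.67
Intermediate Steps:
O = 2777/3 (O = 2 - 1/3*(-2771) = 2 + 2771/3 = 2777/3 ≈ 925.67)
p(E) = 3 + 2*E**2 (p(E) = (E**2 + E*E) + 3 = (E**2 + E**2) + 3 = 2*E**2 + 3 = 3 + 2*E**2)
V(Y) = 1
O*V((5 + p(-2))/(2 - 21)) = (2777/3)*1 = 2777/3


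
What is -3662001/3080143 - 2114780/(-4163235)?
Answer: -1746389183939/2564671828521 ≈ -0.68094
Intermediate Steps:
-3662001/3080143 - 2114780/(-4163235) = -3662001*1/3080143 - 2114780*(-1/4163235) = -3662001/3080143 + 422956/832647 = -1746389183939/2564671828521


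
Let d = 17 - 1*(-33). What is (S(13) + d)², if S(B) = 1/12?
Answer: 361201/144 ≈ 2508.3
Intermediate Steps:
S(B) = 1/12
d = 50 (d = 17 + 33 = 50)
(S(13) + d)² = (1/12 + 50)² = (601/12)² = 361201/144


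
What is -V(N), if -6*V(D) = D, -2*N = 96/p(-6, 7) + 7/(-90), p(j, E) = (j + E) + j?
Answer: 347/216 ≈ 1.6065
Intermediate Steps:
p(j, E) = E + 2*j (p(j, E) = (E + j) + j = E + 2*j)
N = 347/36 (N = -(96/(7 + 2*(-6)) + 7/(-90))/2 = -(96/(7 - 12) + 7*(-1/90))/2 = -(96/(-5) - 7/90)/2 = -(96*(-⅕) - 7/90)/2 = -(-96/5 - 7/90)/2 = -½*(-347/18) = 347/36 ≈ 9.6389)
V(D) = -D/6
-V(N) = -(-1)*347/(6*36) = -1*(-347/216) = 347/216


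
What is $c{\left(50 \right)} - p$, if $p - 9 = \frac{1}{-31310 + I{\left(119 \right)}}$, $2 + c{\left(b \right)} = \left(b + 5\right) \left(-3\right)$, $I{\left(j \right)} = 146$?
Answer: $- \frac{5484863}{31164} \approx -176.0$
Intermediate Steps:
$c{\left(b \right)} = -17 - 3 b$ ($c{\left(b \right)} = -2 + \left(b + 5\right) \left(-3\right) = -2 + \left(5 + b\right) \left(-3\right) = -2 - \left(15 + 3 b\right) = -17 - 3 b$)
$p = \frac{280475}{31164}$ ($p = 9 + \frac{1}{-31310 + 146} = 9 + \frac{1}{-31164} = 9 - \frac{1}{31164} = \frac{280475}{31164} \approx 9.0$)
$c{\left(50 \right)} - p = \left(-17 - 150\right) - \frac{280475}{31164} = -167 - \frac{280475}{31164} = - \frac{5484863}{31164}$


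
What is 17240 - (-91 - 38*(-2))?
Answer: 17255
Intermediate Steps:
17240 - (-91 - 38*(-2)) = 17240 - (-91 + 76) = 17240 - 1*(-15) = 17240 + 15 = 17255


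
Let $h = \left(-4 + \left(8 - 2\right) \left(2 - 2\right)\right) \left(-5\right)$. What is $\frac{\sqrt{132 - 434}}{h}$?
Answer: $\frac{i \sqrt{302}}{20} \approx 0.86891 i$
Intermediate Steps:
$h = 20$ ($h = \left(-4 + 6 \cdot 0\right) \left(-5\right) = \left(-4 + 0\right) \left(-5\right) = \left(-4\right) \left(-5\right) = 20$)
$\frac{\sqrt{132 - 434}}{h} = \frac{\sqrt{132 - 434}}{20} = \sqrt{132 - 434} \cdot \frac{1}{20} = \sqrt{-302} \cdot \frac{1}{20} = i \sqrt{302} \cdot \frac{1}{20} = \frac{i \sqrt{302}}{20}$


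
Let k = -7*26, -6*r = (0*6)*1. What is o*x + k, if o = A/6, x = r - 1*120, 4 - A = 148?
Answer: 2698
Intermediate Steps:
A = -144 (A = 4 - 1*148 = 4 - 148 = -144)
r = 0 (r = -0*6/6 = -0 = -1/6*0 = 0)
k = -182
x = -120 (x = 0 - 1*120 = 0 - 120 = -120)
o = -24 (o = -144/6 = -144*1/6 = -24)
o*x + k = -24*(-120) - 182 = 2880 - 182 = 2698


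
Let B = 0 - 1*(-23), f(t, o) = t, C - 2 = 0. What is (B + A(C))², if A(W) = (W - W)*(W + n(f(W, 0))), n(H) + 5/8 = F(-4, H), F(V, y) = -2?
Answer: 529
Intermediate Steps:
C = 2 (C = 2 + 0 = 2)
n(H) = -21/8 (n(H) = -5/8 - 2 = -21/8)
B = 23 (B = 0 + 23 = 23)
A(W) = 0 (A(W) = (W - W)*(W - 21/8) = 0*(-21/8 + W) = 0)
(B + A(C))² = (23 + 0)² = 23² = 529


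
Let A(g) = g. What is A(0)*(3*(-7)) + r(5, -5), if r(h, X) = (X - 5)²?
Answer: 100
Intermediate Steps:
r(h, X) = (-5 + X)²
A(0)*(3*(-7)) + r(5, -5) = 0*(3*(-7)) + (-5 - 5)² = 0*(-21) + (-10)² = 0 + 100 = 100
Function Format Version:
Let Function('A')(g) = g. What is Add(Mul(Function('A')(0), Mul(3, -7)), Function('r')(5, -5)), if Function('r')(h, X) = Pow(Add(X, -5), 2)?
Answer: 100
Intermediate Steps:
Function('r')(h, X) = Pow(Add(-5, X), 2)
Add(Mul(Function('A')(0), Mul(3, -7)), Function('r')(5, -5)) = Add(Mul(0, Mul(3, -7)), Pow(Add(-5, -5), 2)) = Add(Mul(0, -21), Pow(-10, 2)) = Add(0, 100) = 100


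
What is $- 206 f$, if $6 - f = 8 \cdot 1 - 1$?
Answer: $206$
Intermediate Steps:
$f = -1$ ($f = 6 - \left(8 \cdot 1 - 1\right) = 6 - \left(8 - 1\right) = 6 - 7 = -1$)
$- 206 f = \left(-206\right) \left(-1\right) = 206$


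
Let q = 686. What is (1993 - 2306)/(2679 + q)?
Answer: -313/3365 ≈ -0.093016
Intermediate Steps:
(1993 - 2306)/(2679 + q) = (1993 - 2306)/(2679 + 686) = -313/3365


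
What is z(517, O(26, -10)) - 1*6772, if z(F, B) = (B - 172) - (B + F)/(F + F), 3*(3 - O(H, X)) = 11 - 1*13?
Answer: -978658/141 ≈ -6940.8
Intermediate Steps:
O(H, X) = 11/3 (O(H, X) = 3 - (11 - 1*13)/3 = 3 - (11 - 13)/3 = 3 - 1/3*(-2) = 3 + 2/3 = 11/3)
z(F, B) = -172 + B - (B + F)/(2*F) (z(F, B) = (-172 + B) - (B + F)/(2*F) = -172 + B - (B + F)/(2*F))
z(517, O(26, -10)) - 1*6772 = (-345/2 + 11/3 - 1/2*11/3/517) - 1*6772 = (-345/2 + 11/3 - 1/2*11/3*1/517) - 6772 = (-345/2 + 11/3 - 1/282) - 6772 = -23806/141 - 6772 = -978658/141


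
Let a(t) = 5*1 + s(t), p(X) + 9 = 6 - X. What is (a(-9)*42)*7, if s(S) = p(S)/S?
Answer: 1274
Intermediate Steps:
p(X) = -3 - X (p(X) = -9 + (6 - X) = -3 - X)
s(S) = (-3 - S)/S
a(t) = 5 + (-3 - t)/t (a(t) = 5*1 + (-3 - t)/t = 5 + (-3 - t)/t)
(a(-9)*42)*7 = ((4 - 3/(-9))*42)*7 = ((4 - 3*(-⅑))*42)*7 = ((4 + ⅓)*42)*7 = ((13/3)*42)*7 = 182*7 = 1274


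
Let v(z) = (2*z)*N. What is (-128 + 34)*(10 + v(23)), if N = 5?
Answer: -22560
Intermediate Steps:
v(z) = 10*z (v(z) = (2*z)*5 = 10*z)
(-128 + 34)*(10 + v(23)) = (-128 + 34)*(10 + 10*23) = -94*(10 + 230) = -94*240 = -22560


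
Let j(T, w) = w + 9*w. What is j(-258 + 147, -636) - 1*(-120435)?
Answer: 114075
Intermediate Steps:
j(T, w) = 10*w
j(-258 + 147, -636) - 1*(-120435) = 10*(-636) - 1*(-120435) = -6360 + 120435 = 114075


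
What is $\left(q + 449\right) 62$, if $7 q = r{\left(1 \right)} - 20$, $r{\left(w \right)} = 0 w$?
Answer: $\frac{193626}{7} \approx 27661.0$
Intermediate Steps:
$r{\left(w \right)} = 0$
$q = - \frac{20}{7}$ ($q = \frac{0 - 20}{7} = \frac{1}{7} \left(-20\right) = - \frac{20}{7} \approx -2.8571$)
$\left(q + 449\right) 62 = \left(- \frac{20}{7} + 449\right) 62 = \frac{3123}{7} \cdot 62 = \frac{193626}{7}$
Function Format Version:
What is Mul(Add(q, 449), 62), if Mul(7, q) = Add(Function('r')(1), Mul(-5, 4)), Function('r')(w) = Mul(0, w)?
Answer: Rational(193626, 7) ≈ 27661.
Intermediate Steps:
Function('r')(w) = 0
q = Rational(-20, 7) (q = Mul(Rational(1, 7), Add(0, Mul(-5, 4))) = Mul(Rational(1, 7), Add(0, -20)) = Mul(Rational(1, 7), -20) = Rational(-20, 7) ≈ -2.8571)
Mul(Add(q, 449), 62) = Mul(Add(Rational(-20, 7), 449), 62) = Mul(Rational(3123, 7), 62) = Rational(193626, 7)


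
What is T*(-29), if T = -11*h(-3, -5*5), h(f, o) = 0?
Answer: 0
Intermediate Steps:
T = 0 (T = -11*0 = 0)
T*(-29) = 0*(-29) = 0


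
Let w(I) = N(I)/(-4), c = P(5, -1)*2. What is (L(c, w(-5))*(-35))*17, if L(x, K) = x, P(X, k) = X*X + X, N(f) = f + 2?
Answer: -35700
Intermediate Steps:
N(f) = 2 + f
P(X, k) = X + X² (P(X, k) = X² + X = X + X²)
c = 60 (c = (5*(1 + 5))*2 = (5*6)*2 = 30*2 = 60)
w(I) = -½ - I/4 (w(I) = (2 + I)/(-4) = (2 + I)*(-¼) = -½ - I/4)
(L(c, w(-5))*(-35))*17 = (60*(-35))*17 = -2100*17 = -35700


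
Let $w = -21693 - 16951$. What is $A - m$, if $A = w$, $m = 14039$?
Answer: $-52683$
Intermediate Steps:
$w = -38644$
$A = -38644$
$A - m = -38644 - 14039 = -52683$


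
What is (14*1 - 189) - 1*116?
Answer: -291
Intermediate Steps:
(14*1 - 189) - 1*116 = (14 - 189) - 116 = -175 - 116 = -291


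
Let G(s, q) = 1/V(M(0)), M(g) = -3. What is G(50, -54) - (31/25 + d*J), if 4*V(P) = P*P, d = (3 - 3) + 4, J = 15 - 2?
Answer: -11879/225 ≈ -52.796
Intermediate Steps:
J = 13
d = 4 (d = 0 + 4 = 4)
V(P) = P²/4 (V(P) = (P*P)/4 = P²/4)
G(s, q) = 4/9 (G(s, q) = 1/((¼)*(-3)²) = 1/((¼)*9) = 1/(9/4) = 4/9)
G(50, -54) - (31/25 + d*J) = 4/9 - (31/25 + 4*13) = 4/9 - (31*(1/25) + 52) = 4/9 - (31/25 + 52) = 4/9 - 1*1331/25 = 4/9 - 1331/25 = -11879/225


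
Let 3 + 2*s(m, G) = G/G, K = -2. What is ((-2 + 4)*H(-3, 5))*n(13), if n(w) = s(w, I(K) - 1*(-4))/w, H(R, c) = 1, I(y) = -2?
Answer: -2/13 ≈ -0.15385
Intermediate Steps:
s(m, G) = -1 (s(m, G) = -3/2 + (G/G)/2 = -3/2 + (1/2)*1 = -3/2 + 1/2 = -1)
n(w) = -1/w
((-2 + 4)*H(-3, 5))*n(13) = ((-2 + 4)*1)*(-1/13) = (2*1)*(-1*1/13) = 2*(-1/13) = -2/13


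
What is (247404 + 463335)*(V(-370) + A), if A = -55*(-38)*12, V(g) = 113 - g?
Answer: 18168621057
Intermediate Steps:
A = 25080 (A = 2090*12 = 25080)
(247404 + 463335)*(V(-370) + A) = (247404 + 463335)*((113 - 1*(-370)) + 25080) = 710739*((113 + 370) + 25080) = 710739*(483 + 25080) = 710739*25563 = 18168621057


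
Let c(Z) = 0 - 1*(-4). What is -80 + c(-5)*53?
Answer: 132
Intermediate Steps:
c(Z) = 4 (c(Z) = 0 + 4 = 4)
-80 + c(-5)*53 = -80 + 4*53 = -80 + 212 = 132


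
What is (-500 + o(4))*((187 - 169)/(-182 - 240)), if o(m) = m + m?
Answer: 4428/211 ≈ 20.986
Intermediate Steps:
o(m) = 2*m
(-500 + o(4))*((187 - 169)/(-182 - 240)) = (-500 + 2*4)*((187 - 169)/(-182 - 240)) = (-500 + 8)*(18/(-422)) = -8856*(-1)/422 = -492*(-9/211) = 4428/211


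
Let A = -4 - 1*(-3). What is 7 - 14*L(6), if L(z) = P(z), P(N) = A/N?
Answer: 28/3 ≈ 9.3333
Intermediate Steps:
A = -1 (A = -4 + 3 = -1)
P(N) = -1/N
L(z) = -1/z
7 - 14*L(6) = 7 - (-14)/6 = 7 - 14*(-⅙) = 7 + 7/3 = 28/3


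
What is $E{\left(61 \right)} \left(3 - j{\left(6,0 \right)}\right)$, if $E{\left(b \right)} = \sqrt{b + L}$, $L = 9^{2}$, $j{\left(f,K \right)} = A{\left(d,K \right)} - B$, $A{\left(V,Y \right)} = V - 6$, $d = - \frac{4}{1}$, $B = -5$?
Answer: $8 \sqrt{142} \approx 95.331$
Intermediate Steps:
$d = -4$ ($d = \left(-4\right) 1 = -4$)
$A{\left(V,Y \right)} = -6 + V$ ($A{\left(V,Y \right)} = V - 6 = -6 + V$)
$j{\left(f,K \right)} = -5$ ($j{\left(f,K \right)} = \left(-6 - 4\right) - -5 = -10 + 5 = -5$)
$L = 81$
$E{\left(b \right)} = \sqrt{81 + b}$ ($E{\left(b \right)} = \sqrt{b + 81} = \sqrt{81 + b}$)
$E{\left(61 \right)} \left(3 - j{\left(6,0 \right)}\right) = \sqrt{81 + 61} \left(3 - -5\right) = \sqrt{142} \left(3 + 5\right) = \sqrt{142} \cdot 8 = 8 \sqrt{142}$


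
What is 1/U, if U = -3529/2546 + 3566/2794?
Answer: -3556762/390495 ≈ -9.1083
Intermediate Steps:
U = -390495/3556762 (U = -3529*1/2546 + 3566*(1/2794) = -3529/2546 + 1783/1397 = -390495/3556762 ≈ -0.10979)
1/U = 1/(-390495/3556762) = -3556762/390495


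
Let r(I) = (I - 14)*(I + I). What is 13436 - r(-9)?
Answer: 13022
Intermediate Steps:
r(I) = 2*I*(-14 + I) (r(I) = (-14 + I)*(2*I) = 2*I*(-14 + I))
13436 - r(-9) = 13436 - 2*(-9)*(-14 - 9) = 13436 - 2*(-9)*(-23) = 13436 - 1*414 = 13436 - 414 = 13022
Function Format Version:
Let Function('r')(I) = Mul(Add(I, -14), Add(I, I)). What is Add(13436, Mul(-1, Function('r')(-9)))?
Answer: 13022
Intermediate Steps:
Function('r')(I) = Mul(2, I, Add(-14, I)) (Function('r')(I) = Mul(Add(-14, I), Mul(2, I)) = Mul(2, I, Add(-14, I)))
Add(13436, Mul(-1, Function('r')(-9))) = Add(13436, Mul(-1, Mul(2, -9, Add(-14, -9)))) = Add(13436, Mul(-1, Mul(2, -9, -23))) = Add(13436, Mul(-1, 414)) = Add(13436, -414) = 13022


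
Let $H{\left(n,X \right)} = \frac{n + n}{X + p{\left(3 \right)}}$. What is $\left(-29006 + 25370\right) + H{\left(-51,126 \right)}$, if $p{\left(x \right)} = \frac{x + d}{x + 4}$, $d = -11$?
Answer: $- \frac{1589289}{437} \approx -3636.8$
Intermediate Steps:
$p{\left(x \right)} = \frac{-11 + x}{4 + x}$ ($p{\left(x \right)} = \frac{x - 11}{x + 4} = \frac{-11 + x}{4 + x}$)
$H{\left(n,X \right)} = \frac{2 n}{- \frac{8}{7} + X}$ ($H{\left(n,X \right)} = \frac{n + n}{X + \frac{-11 + 3}{4 + 3}} = \frac{2 n}{X + \frac{1}{7} \left(-8\right)} = \frac{2 n}{X - \frac{8}{7}} = \frac{2 n}{- \frac{8}{7} + X}$)
$\left(-29006 + 25370\right) + H{\left(-51,126 \right)} = \left(-29006 + 25370\right) + 14 \left(-51\right) \frac{1}{-8 + 7 \cdot 126} = -3636 + 14 \left(-51\right) \frac{1}{-8 + 882} = -3636 + 14 \left(-51\right) \frac{1}{874} = -3636 - \frac{357}{437} = - \frac{1589289}{437}$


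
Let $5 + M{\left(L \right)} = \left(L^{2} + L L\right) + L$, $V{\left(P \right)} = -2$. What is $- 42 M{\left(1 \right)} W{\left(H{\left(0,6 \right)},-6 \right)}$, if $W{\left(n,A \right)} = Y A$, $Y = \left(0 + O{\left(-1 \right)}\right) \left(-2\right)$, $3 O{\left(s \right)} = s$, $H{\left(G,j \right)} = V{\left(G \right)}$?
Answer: $-336$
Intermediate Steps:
$H{\left(G,j \right)} = -2$
$O{\left(s \right)} = \frac{s}{3}$
$M{\left(L \right)} = -5 + L + 2 L^{2}$ ($M{\left(L \right)} = -5 + \left(\left(L^{2} + L L\right) + L\right) = -5 + \left(\left(L^{2} + L^{2}\right) + L\right) = -5 + \left(2 L^{2} + L\right) = -5 + \left(L + 2 L^{2}\right) = -5 + L + 2 L^{2}$)
$Y = \frac{2}{3}$ ($Y = \left(0 + \frac{1}{3} \left(-1\right)\right) \left(-2\right) = \left(0 - \frac{1}{3}\right) \left(-2\right) = \left(- \frac{1}{3}\right) \left(-2\right) = \frac{2}{3} \approx 0.66667$)
$W{\left(n,A \right)} = \frac{2 A}{3}$
$- 42 M{\left(1 \right)} W{\left(H{\left(0,6 \right)},-6 \right)} = - 42 \left(-5 + 1 + 2 \cdot 1^{2}\right) \frac{2}{3} \left(-6\right) = - 42 \left(-5 + 1 + 2 \cdot 1\right) \left(-4\right) = - 42 \left(-5 + 1 + 2\right) \left(-4\right) = \left(-42\right) \left(-2\right) \left(-4\right) = 84 \left(-4\right) = -336$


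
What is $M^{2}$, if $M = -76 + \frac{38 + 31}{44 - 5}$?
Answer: $\frac{931225}{169} \approx 5510.2$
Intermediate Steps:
$M = - \frac{965}{13}$ ($M = -76 + \frac{69}{39} = -76 + 69 \cdot \frac{1}{39} = -76 + \frac{23}{13} = - \frac{965}{13} \approx -74.231$)
$M^{2} = \left(- \frac{965}{13}\right)^{2} = \frac{931225}{169}$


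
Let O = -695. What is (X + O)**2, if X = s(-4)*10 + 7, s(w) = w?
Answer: 529984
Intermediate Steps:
X = -33 (X = -4*10 + 7 = -40 + 7 = -33)
(X + O)**2 = (-33 - 695)**2 = (-728)**2 = 529984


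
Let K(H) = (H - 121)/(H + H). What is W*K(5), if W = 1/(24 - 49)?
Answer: 58/125 ≈ 0.46400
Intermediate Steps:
K(H) = (-121 + H)/(2*H) (K(H) = (-121 + H)/((2*H)) = (-121 + H)*(1/(2*H)) = (-121 + H)/(2*H))
W = -1/25 (W = 1/(-25) = -1/25 ≈ -0.040000)
W*K(5) = -(-121 + 5)/(50*5) = -(-116)/(50*5) = -1/25*(-58/5) = 58/125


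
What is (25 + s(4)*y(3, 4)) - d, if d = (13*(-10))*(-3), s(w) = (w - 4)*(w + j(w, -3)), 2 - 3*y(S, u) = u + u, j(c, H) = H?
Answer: -365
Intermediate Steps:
y(S, u) = ⅔ - 2*u/3 (y(S, u) = ⅔ - (u + u)/3 = ⅔ - 2*u/3)
s(w) = (-4 + w)*(-3 + w) (s(w) = (w - 4)*(w - 3) = (-4 + w)*(-3 + w))
d = 390 (d = -130*(-3) = 390)
(25 + s(4)*y(3, 4)) - d = (25 + (12 + 4² - 7*4)*(⅔ - ⅔*4)) - 1*390 = (25 + (12 + 16 - 28)*(⅔ - 8/3)) - 390 = (25 + 0*(-2)) - 390 = (25 + 0) - 390 = 25 - 390 = -365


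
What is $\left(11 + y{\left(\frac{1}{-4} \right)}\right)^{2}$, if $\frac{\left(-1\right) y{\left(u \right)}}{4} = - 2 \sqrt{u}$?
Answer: $105 + 88 i \approx 105.0 + 88.0 i$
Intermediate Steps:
$y{\left(u \right)} = 8 \sqrt{u}$ ($y{\left(u \right)} = - 4 \left(- 2 \sqrt{u}\right) = 8 \sqrt{u}$)
$\left(11 + y{\left(\frac{1}{-4} \right)}\right)^{2} = \left(11 + 8 \sqrt{\frac{1}{-4}}\right)^{2} = \left(11 + 8 \sqrt{- \frac{1}{4}}\right)^{2} = \left(11 + 8 \frac{i}{2}\right)^{2} = \left(11 + 4 i\right)^{2}$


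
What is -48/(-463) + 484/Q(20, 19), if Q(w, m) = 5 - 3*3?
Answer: -55975/463 ≈ -120.90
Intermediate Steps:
Q(w, m) = -4 (Q(w, m) = 5 - 9 = -4)
-48/(-463) + 484/Q(20, 19) = -48/(-463) + 484/(-4) = -48*(-1/463) + 484*(-¼) = 48/463 - 121 = -55975/463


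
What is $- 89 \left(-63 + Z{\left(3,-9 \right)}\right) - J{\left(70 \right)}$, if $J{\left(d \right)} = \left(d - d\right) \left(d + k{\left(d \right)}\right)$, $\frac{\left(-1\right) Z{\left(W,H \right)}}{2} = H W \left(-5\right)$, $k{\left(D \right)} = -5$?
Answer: $29637$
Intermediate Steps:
$Z{\left(W,H \right)} = 10 H W$ ($Z{\left(W,H \right)} = - 2 H W \left(-5\right) = - 2 \left(- 5 H W\right) = 10 H W$)
$J{\left(d \right)} = 0$ ($J{\left(d \right)} = \left(d - d\right) \left(d - 5\right) = 0 \left(-5 + d\right) = 0$)
$- 89 \left(-63 + Z{\left(3,-9 \right)}\right) - J{\left(70 \right)} = - 89 \left(-63 + 10 \left(-9\right) 3\right) - 0 = - 89 \left(-63 - 270\right) + 0 = \left(-89\right) \left(-333\right) + 0 = 29637 + 0 = 29637$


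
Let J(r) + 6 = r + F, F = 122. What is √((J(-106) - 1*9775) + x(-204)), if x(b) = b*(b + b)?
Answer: 9*√907 ≈ 271.05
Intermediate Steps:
J(r) = 116 + r (J(r) = -6 + (r + 122) = -6 + (122 + r) = 116 + r)
x(b) = 2*b² (x(b) = b*(2*b) = 2*b²)
√((J(-106) - 1*9775) + x(-204)) = √(((116 - 106) - 1*9775) + 2*(-204)²) = √((10 - 9775) + 2*41616) = √(-9765 + 83232) = √73467 = 9*√907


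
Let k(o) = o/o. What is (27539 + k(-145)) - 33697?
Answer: -6157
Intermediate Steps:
k(o) = 1
(27539 + k(-145)) - 33697 = (27539 + 1) - 33697 = 27540 - 33697 = -6157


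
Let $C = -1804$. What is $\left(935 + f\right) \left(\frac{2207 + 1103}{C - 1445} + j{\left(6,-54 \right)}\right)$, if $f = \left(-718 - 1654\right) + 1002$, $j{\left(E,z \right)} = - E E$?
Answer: $\frac{17439730}{1083} \approx 16103.0$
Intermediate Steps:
$j{\left(E,z \right)} = - E^{2}$
$f = -1370$ ($f = -2372 + 1002 = -1370$)
$\left(935 + f\right) \left(\frac{2207 + 1103}{C - 1445} + j{\left(6,-54 \right)}\right) = \left(935 - 1370\right) \left(\frac{2207 + 1103}{-1804 - 1445} - 6^{2}\right) = - 435 \left(\frac{3310}{-3249} - 36\right) = - 435 \left(3310 \left(- \frac{1}{3249}\right) - 36\right) = - 435 \left(- \frac{3310}{3249} - 36\right) = \left(-435\right) \left(- \frac{120274}{3249}\right) = \frac{17439730}{1083}$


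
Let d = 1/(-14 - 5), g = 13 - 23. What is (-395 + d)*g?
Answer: 75060/19 ≈ 3950.5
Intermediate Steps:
g = -10
d = -1/19 (d = 1/(-19) = -1/19 ≈ -0.052632)
(-395 + d)*g = (-395 - 1/19)*(-10) = -7506/19*(-10) = 75060/19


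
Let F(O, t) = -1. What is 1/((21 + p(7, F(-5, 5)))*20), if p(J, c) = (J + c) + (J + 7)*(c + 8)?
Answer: 1/2500 ≈ 0.00040000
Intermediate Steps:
p(J, c) = J + c + (7 + J)*(8 + c) (p(J, c) = (J + c) + (7 + J)*(8 + c) = J + c + (7 + J)*(8 + c))
1/((21 + p(7, F(-5, 5)))*20) = 1/((21 + (56 + 8*(-1) + 9*7 + 7*(-1)))*20) = 1/((21 + (56 - 8 + 63 - 7))*20) = 1/((21 + 104)*20) = 1/(125*20) = 1/2500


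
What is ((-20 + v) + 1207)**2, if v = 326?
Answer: 2289169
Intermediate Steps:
((-20 + v) + 1207)**2 = ((-20 + 326) + 1207)**2 = (306 + 1207)**2 = 1513**2 = 2289169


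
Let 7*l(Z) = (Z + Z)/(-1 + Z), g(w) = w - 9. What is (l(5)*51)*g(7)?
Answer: -255/7 ≈ -36.429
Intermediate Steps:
g(w) = -9 + w
l(Z) = 2*Z/(7*(-1 + Z)) (l(Z) = ((Z + Z)/(-1 + Z))/7 = ((2*Z)/(-1 + Z))/7 = (2*Z/(-1 + Z))/7 = 2*Z/(7*(-1 + Z)))
(l(5)*51)*g(7) = (((2/7)*5/(-1 + 5))*51)*(-9 + 7) = (((2/7)*5/4)*51)*(-2) = (((2/7)*5*(1/4))*51)*(-2) = ((5/14)*51)*(-2) = (255/14)*(-2) = -255/7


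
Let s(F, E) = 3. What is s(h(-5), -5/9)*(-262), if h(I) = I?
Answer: -786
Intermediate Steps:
s(h(-5), -5/9)*(-262) = 3*(-262) = -786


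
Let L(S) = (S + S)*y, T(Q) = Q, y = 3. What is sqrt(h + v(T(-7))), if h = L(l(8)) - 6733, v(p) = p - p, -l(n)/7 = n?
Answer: I*sqrt(7069) ≈ 84.077*I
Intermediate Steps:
l(n) = -7*n
v(p) = 0
L(S) = 6*S (L(S) = (S + S)*3 = (2*S)*3 = 6*S)
h = -7069 (h = 6*(-7*8) - 6733 = 6*(-56) - 6733 = -336 - 6733 = -7069)
sqrt(h + v(T(-7))) = sqrt(-7069 + 0) = sqrt(-7069) = I*sqrt(7069)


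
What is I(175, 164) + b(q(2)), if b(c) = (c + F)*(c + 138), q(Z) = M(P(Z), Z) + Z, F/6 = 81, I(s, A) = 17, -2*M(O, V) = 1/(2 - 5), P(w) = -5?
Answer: 2463901/36 ≈ 68442.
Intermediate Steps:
M(O, V) = 1/6 (M(O, V) = -1/(2*(2 - 5)) = -1/2/(-3) = -1/2*(-1/3) = 1/6)
F = 486 (F = 6*81 = 486)
q(Z) = 1/6 + Z
b(c) = (138 + c)*(486 + c) (b(c) = (c + 486)*(c + 138) = (486 + c)*(138 + c) = (138 + c)*(486 + c))
I(175, 164) + b(q(2)) = 17 + (67068 + (1/6 + 2)**2 + 624*(1/6 + 2)) = 17 + (67068 + (13/6)**2 + 624*(13/6)) = 17 + (67068 + 169/36 + 1352) = 17 + 2463289/36 = 2463901/36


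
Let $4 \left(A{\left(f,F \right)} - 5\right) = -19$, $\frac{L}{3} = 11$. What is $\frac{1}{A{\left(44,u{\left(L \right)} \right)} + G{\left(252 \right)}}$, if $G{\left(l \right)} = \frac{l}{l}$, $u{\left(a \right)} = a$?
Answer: $\frac{4}{5} \approx 0.8$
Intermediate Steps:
$L = 33$ ($L = 3 \cdot 11 = 33$)
$G{\left(l \right)} = 1$
$A{\left(f,F \right)} = \frac{1}{4}$ ($A{\left(f,F \right)} = 5 + \frac{1}{4} \left(-19\right) = 5 - \frac{19}{4} = \frac{1}{4}$)
$\frac{1}{A{\left(44,u{\left(L \right)} \right)} + G{\left(252 \right)}} = \frac{1}{\frac{1}{4} + 1} = \frac{1}{\frac{5}{4}} = \frac{4}{5}$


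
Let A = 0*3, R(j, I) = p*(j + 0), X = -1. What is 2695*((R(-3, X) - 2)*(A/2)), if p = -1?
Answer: 0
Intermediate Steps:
R(j, I) = -j (R(j, I) = -(j + 0) = -j)
A = 0
2695*((R(-3, X) - 2)*(A/2)) = 2695*((-1*(-3) - 2)*(0/2)) = 2695*((3 - 2)*(0*(1/2))) = 2695*(1*0) = 2695*0 = 0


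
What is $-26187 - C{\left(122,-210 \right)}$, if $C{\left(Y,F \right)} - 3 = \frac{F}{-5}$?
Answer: $-26232$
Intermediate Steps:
$C{\left(Y,F \right)} = 3 - \frac{F}{5}$ ($C{\left(Y,F \right)} = 3 + \frac{F}{-5} = 3 + F \left(- \frac{1}{5}\right) = 3 - \frac{F}{5}$)
$-26187 - C{\left(122,-210 \right)} = -26187 - \left(3 - -42\right) = -26187 - \left(3 + 42\right) = -26187 - 45 = -26232$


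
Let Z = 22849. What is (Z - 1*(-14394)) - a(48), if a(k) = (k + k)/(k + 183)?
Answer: 2867679/77 ≈ 37243.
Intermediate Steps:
a(k) = 2*k/(183 + k) (a(k) = (2*k)/(183 + k) = 2*k/(183 + k))
(Z - 1*(-14394)) - a(48) = (22849 - 1*(-14394)) - 2*48/(183 + 48) = (22849 + 14394) - 2*48/231 = 37243 - 2*48/231 = 37243 - 1*32/77 = 37243 - 32/77 = 2867679/77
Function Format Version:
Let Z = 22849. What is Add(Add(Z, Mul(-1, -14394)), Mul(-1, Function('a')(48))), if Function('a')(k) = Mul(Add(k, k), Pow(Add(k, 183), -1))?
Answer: Rational(2867679, 77) ≈ 37243.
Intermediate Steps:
Function('a')(k) = Mul(2, k, Pow(Add(183, k), -1)) (Function('a')(k) = Mul(Mul(2, k), Pow(Add(183, k), -1)) = Mul(2, k, Pow(Add(183, k), -1)))
Add(Add(Z, Mul(-1, -14394)), Mul(-1, Function('a')(48))) = Add(Add(22849, Mul(-1, -14394)), Mul(-1, Mul(2, 48, Pow(Add(183, 48), -1)))) = Add(Add(22849, 14394), Mul(-1, Mul(2, 48, Pow(231, -1)))) = Add(37243, Mul(-1, Mul(2, 48, Rational(1, 231)))) = Add(37243, Mul(-1, Rational(32, 77))) = Add(37243, Rational(-32, 77)) = Rational(2867679, 77)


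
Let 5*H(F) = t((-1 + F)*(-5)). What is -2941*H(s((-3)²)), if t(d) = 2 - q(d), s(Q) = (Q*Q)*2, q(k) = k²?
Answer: 1905835643/5 ≈ 3.8117e+8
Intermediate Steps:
s(Q) = 2*Q² (s(Q) = Q²*2 = 2*Q²)
t(d) = 2 - d²
H(F) = ⅖ - (5 - 5*F)²/5 (H(F) = (2 - ((-1 + F)*(-5))²)/5 = (2 - (5 - 5*F)²)/5 = ⅖ - (5 - 5*F)²/5)
-2941*H(s((-3)²)) = -2941*(⅖ - 5*(-1 + 2*((-3)²)²)²) = -2941*(⅖ - 5*(-1 + 2*9²)²) = -2941*(⅖ - 5*(-1 + 2*81)²) = -2941*(⅖ - 5*(-1 + 162)²) = -2941*(⅖ - 5*161²) = -2941*(⅖ - 5*25921) = -2941*(⅖ - 129605) = -2941*(-648023/5) = 1905835643/5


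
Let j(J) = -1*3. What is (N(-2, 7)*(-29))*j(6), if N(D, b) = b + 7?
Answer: 1218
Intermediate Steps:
N(D, b) = 7 + b
j(J) = -3
(N(-2, 7)*(-29))*j(6) = ((7 + 7)*(-29))*(-3) = (14*(-29))*(-3) = -406*(-3) = 1218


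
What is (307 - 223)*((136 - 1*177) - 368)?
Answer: -34356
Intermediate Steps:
(307 - 223)*((136 - 1*177) - 368) = 84*((136 - 177) - 368) = 84*(-41 - 368) = 84*(-409) = -34356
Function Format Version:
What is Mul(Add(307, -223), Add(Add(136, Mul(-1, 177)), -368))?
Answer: -34356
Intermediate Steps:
Mul(Add(307, -223), Add(Add(136, Mul(-1, 177)), -368)) = Mul(84, Add(Add(136, -177), -368)) = Mul(84, Add(-41, -368)) = Mul(84, -409) = -34356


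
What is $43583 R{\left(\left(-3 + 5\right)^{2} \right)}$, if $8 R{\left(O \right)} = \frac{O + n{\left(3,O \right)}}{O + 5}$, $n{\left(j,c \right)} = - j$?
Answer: $\frac{43583}{72} \approx 605.32$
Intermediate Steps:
$R{\left(O \right)} = \frac{-3 + O}{8 \left(5 + O\right)}$ ($R{\left(O \right)} = \frac{\left(O - 3\right) \frac{1}{O + 5}}{8} = \frac{\left(O - 3\right) \frac{1}{5 + O}}{8} = \frac{\left(-3 + O\right) \frac{1}{5 + O}}{8} = \frac{\frac{1}{5 + O} \left(-3 + O\right)}{8} = \frac{-3 + O}{8 \left(5 + O\right)}$)
$43583 R{\left(\left(-3 + 5\right)^{2} \right)} = 43583 \frac{-3 + \left(-3 + 5\right)^{2}}{8 \left(5 + \left(-3 + 5\right)^{2}\right)} = 43583 \frac{-3 + 2^{2}}{8 \left(5 + 2^{2}\right)} = 43583 \frac{-3 + 4}{8 \left(5 + 4\right)} = 43583 \cdot \frac{1}{8} \cdot \frac{1}{9} \cdot 1 = 43583 \cdot \frac{1}{72} = \frac{43583}{72}$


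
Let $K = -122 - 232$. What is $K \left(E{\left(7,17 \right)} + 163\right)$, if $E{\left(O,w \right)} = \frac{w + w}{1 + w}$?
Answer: $- \frac{175112}{3} \approx -58371.0$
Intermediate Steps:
$K = -354$
$E{\left(O,w \right)} = \frac{2 w}{1 + w}$
$K \left(E{\left(7,17 \right)} + 163\right) = - 354 \left(2 \cdot 17 \frac{1}{1 + 17} + 163\right) = - 354 \left(2 \cdot 17 \cdot \frac{1}{18} + 163\right) = - 354 \left(\frac{17}{9} + 163\right) = \left(-354\right) \frac{1484}{9} = - \frac{175112}{3}$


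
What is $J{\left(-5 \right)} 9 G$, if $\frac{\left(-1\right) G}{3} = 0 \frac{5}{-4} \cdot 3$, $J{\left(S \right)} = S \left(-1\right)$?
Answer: $0$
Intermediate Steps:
$J{\left(S \right)} = - S$
$G = 0$ ($G = - 3 \cdot 0 \frac{5}{-4} \cdot 3 = - 3 \cdot 0 \cdot 5 \left(- \frac{1}{4}\right) 3 = - 3 \cdot 0 \left(- \frac{5}{4}\right) 3 = - 3 \cdot 0 \cdot 3 = \left(-3\right) 0 = 0$)
$J{\left(-5 \right)} 9 G = \left(-1\right) \left(-5\right) 9 \cdot 0 = 5 \cdot 9 \cdot 0 = 45 \cdot 0 = 0$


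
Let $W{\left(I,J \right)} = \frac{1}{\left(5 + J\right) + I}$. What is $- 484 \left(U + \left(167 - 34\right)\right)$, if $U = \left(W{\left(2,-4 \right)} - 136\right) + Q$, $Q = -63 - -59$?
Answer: $\frac{9680}{3} \approx 3226.7$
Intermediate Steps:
$Q = -4$ ($Q = -63 + 59 = -4$)
$W{\left(I,J \right)} = \frac{1}{5 + I + J}$
$U = - \frac{419}{3}$ ($U = \left(\frac{1}{5 + 2 - 4} - 136\right) - 4 = \left(\frac{1}{3} - 136\right) - 4 = - \frac{407}{3} - 4 = - \frac{419}{3} \approx -139.67$)
$- 484 \left(U + \left(167 - 34\right)\right) = - 484 \left(- \frac{419}{3} + \left(167 - 34\right)\right) = - 484 \left(- \frac{419}{3} + 133\right) = \left(-484\right) \left(- \frac{20}{3}\right) = \frac{9680}{3}$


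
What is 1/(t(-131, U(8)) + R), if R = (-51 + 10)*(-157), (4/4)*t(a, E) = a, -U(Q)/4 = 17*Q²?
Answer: 1/6306 ≈ 0.00015858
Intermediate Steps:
U(Q) = -68*Q²
t(a, E) = a
R = 6437 (R = -41*(-157) = 6437)
1/(t(-131, U(8)) + R) = 1/(-131 + 6437) = 1/6306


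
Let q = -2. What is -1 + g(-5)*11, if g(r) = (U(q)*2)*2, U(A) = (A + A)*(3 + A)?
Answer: -177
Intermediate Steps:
U(A) = 2*A*(3 + A) (U(A) = (2*A)*(3 + A) = 2*A*(3 + A))
g(r) = -16 (g(r) = ((2*(-2)*(3 - 2))*2)*2 = ((2*(-2)*1)*2)*2 = -4*2*2 = -8*2 = -16)
-1 + g(-5)*11 = -1 - 16*11 = -1 - 176 = -177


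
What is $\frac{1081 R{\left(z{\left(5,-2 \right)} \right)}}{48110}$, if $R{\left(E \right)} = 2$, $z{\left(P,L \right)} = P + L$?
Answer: $\frac{1081}{24055} \approx 0.044939$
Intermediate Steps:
$z{\left(P,L \right)} = L + P$
$\frac{1081 R{\left(z{\left(5,-2 \right)} \right)}}{48110} = \frac{1081 \cdot 2}{48110} = 2162 \cdot \frac{1}{48110} = \frac{1081}{24055}$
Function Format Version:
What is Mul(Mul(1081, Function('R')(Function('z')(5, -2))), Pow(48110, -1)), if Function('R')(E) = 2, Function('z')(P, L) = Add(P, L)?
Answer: Rational(1081, 24055) ≈ 0.044939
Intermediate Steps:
Function('z')(P, L) = Add(L, P)
Mul(Mul(1081, Function('R')(Function('z')(5, -2))), Pow(48110, -1)) = Mul(Mul(1081, 2), Pow(48110, -1)) = Mul(2162, Rational(1, 48110)) = Rational(1081, 24055)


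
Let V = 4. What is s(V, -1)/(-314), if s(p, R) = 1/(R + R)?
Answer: 1/628 ≈ 0.0015924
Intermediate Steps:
s(p, R) = 1/(2*R)
s(V, -1)/(-314) = ((½)/(-1))/(-314) = ((½)*(-1))*(-1/314) = -½*(-1/314) = 1/628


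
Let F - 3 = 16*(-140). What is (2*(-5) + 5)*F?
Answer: 11185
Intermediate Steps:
F = -2237 (F = 3 + 16*(-140) = 3 - 2240 = -2237)
(2*(-5) + 5)*F = (2*(-5) + 5)*(-2237) = (-10 + 5)*(-2237) = -5*(-2237) = 11185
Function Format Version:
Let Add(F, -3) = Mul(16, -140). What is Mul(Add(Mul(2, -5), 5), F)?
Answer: 11185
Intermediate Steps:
F = -2237 (F = Add(3, Mul(16, -140)) = Add(3, -2240) = -2237)
Mul(Add(Mul(2, -5), 5), F) = Mul(Add(Mul(2, -5), 5), -2237) = Mul(Add(-10, 5), -2237) = Mul(-5, -2237) = 11185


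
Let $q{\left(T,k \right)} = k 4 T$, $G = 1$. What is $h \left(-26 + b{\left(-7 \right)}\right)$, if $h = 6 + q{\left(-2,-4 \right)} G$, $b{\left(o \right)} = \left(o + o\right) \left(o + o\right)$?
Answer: $6460$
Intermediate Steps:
$q{\left(T,k \right)} = 4 T k$ ($q{\left(T,k \right)} = 4 k T = 4 T k$)
$b{\left(o \right)} = 4 o^{2}$ ($b{\left(o \right)} = 2 o 2 o = 4 o^{2}$)
$h = 38$ ($h = 6 + 4 \left(-2\right) \left(-4\right) 1 = 6 + 32 \cdot 1 = 6 + 32 = 38$)
$h \left(-26 + b{\left(-7 \right)}\right) = 38 \left(-26 + 4 \left(-7\right)^{2}\right) = 38 \left(-26 + 4 \cdot 49\right) = 38 \left(-26 + 196\right) = 38 \cdot 170 = 6460$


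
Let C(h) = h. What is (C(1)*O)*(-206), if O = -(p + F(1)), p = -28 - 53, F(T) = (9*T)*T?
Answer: -14832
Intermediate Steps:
F(T) = 9*T²
p = -81
O = 72 (O = -(-81 + 9*1²) = -(-81 + 9*1) = -(-81 + 9) = -1*(-72) = 72)
(C(1)*O)*(-206) = (1*72)*(-206) = 72*(-206) = -14832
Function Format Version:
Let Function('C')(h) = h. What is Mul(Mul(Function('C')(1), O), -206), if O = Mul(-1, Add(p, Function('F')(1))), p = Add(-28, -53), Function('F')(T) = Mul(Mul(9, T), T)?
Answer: -14832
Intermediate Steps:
Function('F')(T) = Mul(9, Pow(T, 2))
p = -81
O = 72 (O = Mul(-1, Add(-81, Mul(9, Pow(1, 2)))) = Mul(-1, Add(-81, Mul(9, 1))) = Mul(-1, Add(-81, 9)) = Mul(-1, -72) = 72)
Mul(Mul(Function('C')(1), O), -206) = Mul(Mul(1, 72), -206) = Mul(72, -206) = -14832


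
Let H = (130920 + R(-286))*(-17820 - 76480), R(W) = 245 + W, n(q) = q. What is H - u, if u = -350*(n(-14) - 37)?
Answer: -12341907550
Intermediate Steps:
H = -12341889700 (H = (130920 + (245 - 286))*(-17820 - 76480) = (130920 - 41)*(-94300) = 130879*(-94300) = -12341889700)
u = 17850 (u = -350*(-14 - 37) = -350*(-51) = 17850)
H - u = -12341889700 - 1*17850 = -12341889700 - 17850 = -12341907550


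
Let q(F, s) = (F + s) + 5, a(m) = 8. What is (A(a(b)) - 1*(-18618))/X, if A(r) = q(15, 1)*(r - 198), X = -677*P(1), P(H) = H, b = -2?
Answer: -14628/677 ≈ -21.607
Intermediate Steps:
q(F, s) = 5 + F + s
X = -677 (X = -677*1 = -677)
A(r) = -4158 + 21*r (A(r) = (5 + 15 + 1)*(r - 198) = 21*(-198 + r) = -4158 + 21*r)
(A(a(b)) - 1*(-18618))/X = ((-4158 + 21*8) - 1*(-18618))/(-677) = ((-4158 + 168) + 18618)*(-1/677) = (-3990 + 18618)*(-1/677) = 14628*(-1/677) = -14628/677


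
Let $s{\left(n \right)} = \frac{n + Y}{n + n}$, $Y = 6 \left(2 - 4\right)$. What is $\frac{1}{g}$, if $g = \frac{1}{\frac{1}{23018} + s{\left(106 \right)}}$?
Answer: $\frac{270488}{609977} \approx 0.44344$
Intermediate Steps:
$Y = -12$ ($Y = 6 \left(-2\right) = -12$)
$s{\left(n \right)} = \frac{-12 + n}{2 n}$ ($s{\left(n \right)} = \frac{n - 12}{n + n} = \frac{-12 + n}{2 n}$)
$g = \frac{609977}{270488}$ ($g = \frac{1}{\frac{1}{23018} + \frac{-12 + 106}{2 \cdot 106}} = \frac{1}{\frac{1}{23018} + \frac{1}{2} \cdot \frac{1}{106} \cdot 94} = \frac{1}{\frac{1}{23018} + \frac{47}{106}} = \frac{1}{\frac{270488}{609977}} = \frac{609977}{270488} \approx 2.2551$)
$\frac{1}{g} = \frac{1}{\frac{609977}{270488}} = \frac{270488}{609977}$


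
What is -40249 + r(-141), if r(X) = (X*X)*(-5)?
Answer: -139654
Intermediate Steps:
r(X) = -5*X² (r(X) = X²*(-5) = -5*X²)
-40249 + r(-141) = -40249 - 5*(-141)² = -40249 - 5*19881 = -40249 - 99405 = -139654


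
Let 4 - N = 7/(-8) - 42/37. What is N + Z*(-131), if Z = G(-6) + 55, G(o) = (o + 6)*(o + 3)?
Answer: -2130901/296 ≈ -7199.0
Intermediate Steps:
G(o) = (3 + o)*(6 + o) (G(o) = (6 + o)*(3 + o) = (3 + o)*(6 + o))
Z = 55 (Z = (18 + (-6)² + 9*(-6)) + 55 = (18 + 36 - 54) + 55 = 0 + 55 = 55)
N = 1779/296 (N = 4 - (7/(-8) - 42/37) = 4 - (7*(-⅛) - 42*1/37) = 4 - (-7/8 - 42/37) = 4 - 1*(-595/296) = 4 + 595/296 = 1779/296 ≈ 6.0101)
N + Z*(-131) = 1779/296 + 55*(-131) = 1779/296 - 7205 = -2130901/296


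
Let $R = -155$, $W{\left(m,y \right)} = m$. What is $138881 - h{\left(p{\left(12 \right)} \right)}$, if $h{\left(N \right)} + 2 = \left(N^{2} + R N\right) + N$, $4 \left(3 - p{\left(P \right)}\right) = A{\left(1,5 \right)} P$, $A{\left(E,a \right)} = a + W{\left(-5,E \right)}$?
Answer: $139336$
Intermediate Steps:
$A{\left(E,a \right)} = -5 + a$ ($A{\left(E,a \right)} = a - 5 = -5 + a$)
$p{\left(P \right)} = 3$ ($p{\left(P \right)} = 3 - \frac{\left(-5 + 5\right) P}{4} = 3 - \frac{0 P}{4} = 3 - 0 = 3 + 0 = 3$)
$h{\left(N \right)} = -2 + N^{2} - 154 N$ ($h{\left(N \right)} = -2 + \left(\left(N^{2} - 155 N\right) + N\right) = -2 + \left(N^{2} - 154 N\right) = -2 + N^{2} - 154 N$)
$138881 - h{\left(p{\left(12 \right)} \right)} = 138881 - \left(-2 + 3^{2} - 462\right) = 138881 - \left(-2 + 9 - 462\right) = 138881 - -455 = 138881 + 455 = 139336$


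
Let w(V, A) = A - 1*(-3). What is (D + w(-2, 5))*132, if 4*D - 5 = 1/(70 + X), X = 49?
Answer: 145332/119 ≈ 1221.3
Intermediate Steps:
w(V, A) = 3 + A (w(V, A) = A + 3 = 3 + A)
D = 149/119 (D = 5/4 + 1/(4*(70 + 49)) = 5/4 + (¼)/119 = 5/4 + (¼)*(1/119) = 5/4 + 1/476 = 149/119 ≈ 1.2521)
(D + w(-2, 5))*132 = (149/119 + (3 + 5))*132 = (149/119 + 8)*132 = (1101/119)*132 = 145332/119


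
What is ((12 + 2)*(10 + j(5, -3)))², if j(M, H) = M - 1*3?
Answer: 28224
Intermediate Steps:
j(M, H) = -3 + M (j(M, H) = M - 3 = -3 + M)
((12 + 2)*(10 + j(5, -3)))² = ((12 + 2)*(10 + (-3 + 5)))² = (14*(10 + 2))² = (14*12)² = 168² = 28224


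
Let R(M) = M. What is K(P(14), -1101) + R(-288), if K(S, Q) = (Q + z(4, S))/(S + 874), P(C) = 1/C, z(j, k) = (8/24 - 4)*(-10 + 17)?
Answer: -10620088/36711 ≈ -289.29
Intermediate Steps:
z(j, k) = -77/3 (z(j, k) = (8*(1/24) - 4)*7 = (1/3 - 4)*7 = -11/3*7 = -77/3)
K(S, Q) = (-77/3 + Q)/(874 + S) (K(S, Q) = (Q - 77/3)/(S + 874) = (-77/3 + Q)/(874 + S))
K(P(14), -1101) + R(-288) = (-77/3 - 1101)/(874 + 1/14) - 288 = -3380/3/(874 + 1/14) - 288 = -3380/3/(12237/14) - 288 = (14/12237)*(-3380/3) - 288 = -47320/36711 - 288 = -10620088/36711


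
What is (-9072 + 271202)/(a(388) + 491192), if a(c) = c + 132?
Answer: 131065/245856 ≈ 0.53310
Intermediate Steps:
a(c) = 132 + c
(-9072 + 271202)/(a(388) + 491192) = (-9072 + 271202)/((132 + 388) + 491192) = 262130/(520 + 491192) = 262130/491712 = 262130*(1/491712) = 131065/245856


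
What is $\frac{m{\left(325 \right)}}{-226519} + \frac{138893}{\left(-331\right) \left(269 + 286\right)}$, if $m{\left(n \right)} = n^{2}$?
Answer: $- \frac{50865744092}{41612672895} \approx -1.2224$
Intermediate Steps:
$\frac{m{\left(325 \right)}}{-226519} + \frac{138893}{\left(-331\right) \left(269 + 286\right)} = \frac{325^{2}}{-226519} + \frac{138893}{\left(-331\right) \left(269 + 286\right)} = 105625 \left(- \frac{1}{226519}\right) + \frac{138893}{\left(-331\right) 555} = - \frac{105625}{226519} + \frac{138893}{-183705} = - \frac{105625}{226519} + 138893 \left(- \frac{1}{183705}\right) = - \frac{105625}{226519} - \frac{138893}{183705} = - \frac{50865744092}{41612672895}$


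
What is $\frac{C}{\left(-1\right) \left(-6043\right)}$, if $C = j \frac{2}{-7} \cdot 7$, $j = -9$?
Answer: $\frac{18}{6043} \approx 0.0029787$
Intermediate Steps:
$C = 18$ ($C = - 9 \frac{2}{-7} \cdot 7 = - 9 \cdot 2 \left(- \frac{1}{7}\right) 7 = \left(-9\right) \left(- \frac{2}{7}\right) 7 = \frac{18}{7} \cdot 7 = 18$)
$\frac{C}{\left(-1\right) \left(-6043\right)} = \frac{18}{\left(-1\right) \left(-6043\right)} = \frac{18}{6043}$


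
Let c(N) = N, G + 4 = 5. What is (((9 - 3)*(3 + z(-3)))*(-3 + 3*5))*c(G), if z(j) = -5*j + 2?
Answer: 1440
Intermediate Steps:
G = 1 (G = -4 + 5 = 1)
z(j) = 2 - 5*j
(((9 - 3)*(3 + z(-3)))*(-3 + 3*5))*c(G) = (((9 - 3)*(3 + (2 - 5*(-3))))*(-3 + 3*5))*1 = ((6*(3 + (2 + 15)))*(-3 + 15))*1 = ((6*(3 + 17))*12)*1 = ((6*20)*12)*1 = (120*12)*1 = 1440*1 = 1440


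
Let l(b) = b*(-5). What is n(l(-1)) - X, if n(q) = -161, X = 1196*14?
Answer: -16905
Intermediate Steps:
l(b) = -5*b
X = 16744
n(l(-1)) - X = -161 - 1*16744 = -161 - 16744 = -16905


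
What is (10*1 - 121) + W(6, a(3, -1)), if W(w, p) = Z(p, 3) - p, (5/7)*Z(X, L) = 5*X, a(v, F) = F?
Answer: -117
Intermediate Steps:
Z(X, L) = 7*X (Z(X, L) = 7*(5*X)/5 = 7*X)
W(w, p) = 6*p (W(w, p) = 7*p - p = 6*p)
(10*1 - 121) + W(6, a(3, -1)) = (10*1 - 121) + 6*(-1) = (10 - 121) - 6 = -111 - 6 = -117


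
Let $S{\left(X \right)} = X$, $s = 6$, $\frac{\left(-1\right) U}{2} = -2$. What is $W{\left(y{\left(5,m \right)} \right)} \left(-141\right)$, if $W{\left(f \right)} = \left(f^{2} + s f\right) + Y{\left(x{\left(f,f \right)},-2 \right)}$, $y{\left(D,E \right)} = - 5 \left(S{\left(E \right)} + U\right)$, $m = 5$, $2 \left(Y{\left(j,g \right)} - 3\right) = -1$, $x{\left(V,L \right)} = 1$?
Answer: $- \frac{495615}{2} \approx -2.4781 \cdot 10^{5}$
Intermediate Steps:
$U = 4$ ($U = \left(-2\right) \left(-2\right) = 4$)
$Y{\left(j,g \right)} = \frac{5}{2}$ ($Y{\left(j,g \right)} = 3 + \frac{1}{2} \left(-1\right) = 3 - \frac{1}{2} = \frac{5}{2}$)
$y{\left(D,E \right)} = -20 - 5 E$ ($y{\left(D,E \right)} = - 5 \left(E + 4\right) = - 5 \left(4 + E\right) = -20 - 5 E$)
$W{\left(f \right)} = \frac{5}{2} + f^{2} + 6 f$ ($W{\left(f \right)} = \left(f^{2} + 6 f\right) + \frac{5}{2} = \frac{5}{2} + f^{2} + 6 f$)
$W{\left(y{\left(5,m \right)} \right)} \left(-141\right) = \left(\frac{5}{2} + \left(-20 - 25\right)^{2} + 6 \left(-20 - 25\right)\right) \left(-141\right) = \left(\frac{5}{2} + \left(-45\right)^{2} + 6 \left(-45\right)\right) \left(-141\right) = \left(\frac{5}{2} + 2025 - 270\right) \left(-141\right) = \frac{3515}{2} \left(-141\right) = - \frac{495615}{2}$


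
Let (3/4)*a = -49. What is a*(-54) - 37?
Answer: 3491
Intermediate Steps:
a = -196/3 (a = (4/3)*(-49) = -196/3 ≈ -65.333)
a*(-54) - 37 = -196/3*(-54) - 37 = 3528 - 37 = 3491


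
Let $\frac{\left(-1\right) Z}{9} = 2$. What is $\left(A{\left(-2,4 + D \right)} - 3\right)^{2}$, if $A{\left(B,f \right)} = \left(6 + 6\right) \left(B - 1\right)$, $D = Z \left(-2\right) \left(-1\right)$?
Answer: $1521$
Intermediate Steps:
$Z = -18$ ($Z = \left(-9\right) 2 = -18$)
$D = -36$ ($D = \left(-18\right) \left(-2\right) \left(-1\right) = 36 \left(-1\right) = -36$)
$A{\left(B,f \right)} = -12 + 12 B$ ($A{\left(B,f \right)} = 12 \left(-1 + B\right) = -12 + 12 B$)
$\left(A{\left(-2,4 + D \right)} - 3\right)^{2} = \left(\left(-12 + 12 \left(-2\right)\right) - 3\right)^{2} = \left(\left(-12 - 24\right) - 3\right)^{2} = \left(-36 - 3\right)^{2} = \left(-39\right)^{2} = 1521$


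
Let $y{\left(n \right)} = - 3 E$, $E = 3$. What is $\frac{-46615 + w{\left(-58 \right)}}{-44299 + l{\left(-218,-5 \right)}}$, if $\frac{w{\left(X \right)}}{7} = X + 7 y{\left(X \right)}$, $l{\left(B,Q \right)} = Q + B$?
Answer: $\frac{23731}{22261} \approx 1.066$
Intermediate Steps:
$l{\left(B,Q \right)} = B + Q$
$y{\left(n \right)} = -9$ ($y{\left(n \right)} = \left(-3\right) 3 = -9$)
$w{\left(X \right)} = -441 + 7 X$ ($w{\left(X \right)} = 7 \left(X + 7 \left(-9\right)\right) = 7 \left(X - 63\right) = 7 \left(-63 + X\right) = -441 + 7 X$)
$\frac{-46615 + w{\left(-58 \right)}}{-44299 + l{\left(-218,-5 \right)}} = \frac{-46615 + \left(-441 + 7 \left(-58\right)\right)}{-44299 - 223} = \frac{-46615 - 847}{-44299 - 223} = \frac{-46615 - 847}{-44522} = \left(-47462\right) \left(- \frac{1}{44522}\right) = \frac{23731}{22261}$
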